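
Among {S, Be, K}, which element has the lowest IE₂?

The second ionization energy removes an electron from the +1 ion. For each element: S⁺ still has 5 valence electrons; Be⁺ still has 1 valence electron; K⁺ is the bare [Ar] core.
Breaking into a closed-shell core is much more expensive than removing a leftover valence electron — K has the largest IE_2 here.
Valence configurations: S⁺ [Ne]3s²3p³, Be⁺ [He]2s¹.
Tabulated IE_2 (kJ/mol): S 2252, Be 1757, K 3052.
So the second ionization energies run Be < S < K.

Be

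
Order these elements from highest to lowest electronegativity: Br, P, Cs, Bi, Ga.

Br, P, Bi, Ga, Cs

Electronegativity increases across a period and decreases down a group, tracking effective nuclear charge and atomic size.
Here both period and group differ, so the two effects have to be weighed against each other.
Ga > Cs: relative to Cs, both the across-period and down-group shifts push Ga's electronegativity up.
Bi > Ga: period and group pull opposite ways; the across-period shift dominates (2.02 vs 1.81).
P > Bi: P sits above Bi in group 15, so the down-group effect alone puts P higher.
Br > P: period and group pull opposite ways; the across-period shift dominates (2.96 vs 2.19).
Tabulated electronegativity (Pauling): P 2.19, Ga 1.81, Br 2.96, Cs 0.79, Bi 2.02.
So from highest to lowest: Br > P > Bi > Ga > Cs.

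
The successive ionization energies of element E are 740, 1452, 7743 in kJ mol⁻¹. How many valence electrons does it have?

Look for the largest jump between consecutive ionization energies: IE3/IE2 ≈ 5.3, far larger than any earlier ratio.
That jump marks the point where a core electron is being removed. So the atom has 2 valence electrons.

2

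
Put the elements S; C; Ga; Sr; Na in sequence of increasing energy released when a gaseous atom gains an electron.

Sr, Ga, Na, C, S

EA tends to increase across a period and decrease down a group, though the pattern is less regular than for IE or radius.
These span different periods and groups, so the two trends combine.
Ga > Sr: relative to Sr, both the across-period and down-group shifts push Ga's electron affinity up.
Na > Ga: period and group pull opposite ways; the down-group shift dominates (53 vs 29 kJ/mol).
C > Na: relative to Na, both the across-period and down-group shifts push C's electron affinity up.
S > C: the two effects oppose for this pair; the across-period effect wins (200 vs 122 kJ/mol).
For reference (kJ/mol): C 122, Na 53, S 200, Ga 29, Sr 5.
So from lowest to highest: Sr < Ga < Na < C < S.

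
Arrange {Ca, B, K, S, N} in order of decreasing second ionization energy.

K, N, B, S, Ca

The second ionization energy removes an electron from the +1 ion. For each element: Ca⁺ still has 1 valence electron; B⁺ still has 2 valence electrons; K⁺ is the bare [Ar] core; S⁺ still has 5 valence electrons; N⁺ still has 4 valence electrons.
Pulling an electron out of a noble-gas core costs far more than removing a remaining valence electron, so K sits at the high end of IE_2.
Valence configurations: Ca⁺ [Ar]4s¹, B⁺ [He]2s², S⁺ [Ne]3s²3p³, N⁺ [He]2s²2p².
The numbers (kJ/mol): Ca 1145, B 2427, K 3052, S 2252, N 2856.
Hence IE_2: Ca < S < B < N < K.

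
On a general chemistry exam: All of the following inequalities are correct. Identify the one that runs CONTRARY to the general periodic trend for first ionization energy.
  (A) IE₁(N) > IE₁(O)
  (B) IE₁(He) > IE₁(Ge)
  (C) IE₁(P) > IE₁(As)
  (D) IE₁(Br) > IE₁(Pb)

The general trend: first ionization energy increases across a period and decreases down a group.
(A) N (period 2, group 15) vs O (period 2, group 16): the stated order contradicts the simple trend.
(B) He (period 1, group 18) vs Ge (period 4, group 14): the stated order agrees with the simple trend.
(C) P (period 3, group 15) vs As (period 4, group 15): the stated order agrees with the simple trend.
(D) Br (period 4, group 17) vs Pb (period 6, group 14): the stated order agrees with the simple trend.
The exception is (A): pairing an electron in O's 2p⁴ costs repulsion energy, so O ionizes more easily than half-filled N (2p³).

(A)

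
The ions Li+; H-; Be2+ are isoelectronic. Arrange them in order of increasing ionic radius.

Be2+ < Li+ < H-

All of these have 2 electrons, so size is governed by nuclear charge alone: the more protons, the stronger the pull on the same electron cloud, and the smaller the ion.
Nuclear charges: Be2+ (Z=4), Li+ (Z=3), H- (Z=1).
Smallest to largest: Be2+ < Li+ < H-.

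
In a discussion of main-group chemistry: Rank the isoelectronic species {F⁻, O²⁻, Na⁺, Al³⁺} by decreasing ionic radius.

O²⁻ > F⁻ > Na⁺ > Al³⁺

All of these have 10 electrons, so size is governed by nuclear charge alone: the more protons, the stronger the pull on the same electron cloud, and the smaller the ion.
Nuclear charges: Al³⁺ (Z=13), Na⁺ (Z=11), F⁻ (Z=9), O²⁻ (Z=8).
Largest to smallest: O²⁻ > F⁻ > Na⁺ > Al³⁺.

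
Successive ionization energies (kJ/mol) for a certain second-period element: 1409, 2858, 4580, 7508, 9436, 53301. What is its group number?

Look for the largest jump between consecutive ionization energies: IE6/IE5 ≈ 5.6, far larger than any earlier ratio.
That jump marks the point where a core electron is being removed. So the atom has 5 valence electrons.
A main-group element with 5 valence electrons is in group 15.

Group 15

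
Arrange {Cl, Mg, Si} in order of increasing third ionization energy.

Consider each +2 ion: Cl²⁺ still has 5 valence electrons; Mg²⁺ is the bare [Ne] core; Si²⁺ still has 2 valence electrons.
Core electrons are held far more tightly than valence electrons, so Mg tops the IE_3 order.
Valence configurations: Cl²⁺ [Ne]3s²3p³, Si²⁺ [Ne]3s².
The numbers (kJ/mol): Cl 3822, Mg 7733, Si 3232.
Overall IE_3 order: Si < Cl < Mg.

Si < Cl < Mg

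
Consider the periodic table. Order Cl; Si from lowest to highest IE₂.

Si < Cl

The second ionization energy removes an electron from the +1 ion. For each element: Cl⁺ still has 6 valence electrons; Si⁺ still has 3 valence electrons.
All are still removing valence electrons, so compare the +1 ions as you would atoms: IE_2 generally rises across a period (higher Z_eff) and falls down a group (larger shell), subject to the usual subshell exceptions.
Valence configurations: Cl⁺ [Ne]3s²3p⁴, Si⁺ [Ne]3s²3p¹.
The numbers (kJ/mol): Cl 2298, Si 1577.
Overall IE_2 order: Si < Cl.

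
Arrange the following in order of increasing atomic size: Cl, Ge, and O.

O < Cl < Ge

O is in period 2, group 16; Cl is in period 3, group 17; Ge is in period 4, group 14.
Across a period the added protons contract the valence shell; down a group each new principal shell makes the atom larger.
Here both period and group differ, so the two effects have to be weighed against each other.
Cl > O: period and group pull opposite ways; the down-group shift dominates (99 vs 63 pm).
Ge > Cl: both effects reinforce here, so Ge is clearly the larger of the two.
Approximate values (pm): O 63, Cl 99, Ge 121.
So from smallest to largest: O < Cl < Ge.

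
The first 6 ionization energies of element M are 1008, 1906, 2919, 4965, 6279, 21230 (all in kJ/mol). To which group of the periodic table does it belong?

Look for the largest jump between consecutive ionization energies: IE6/IE5 ≈ 3.4, far larger than any earlier ratio.
That jump marks the point where a core electron is being removed. So the atom has 5 valence electrons.
A main-group element with 5 valence electrons is in group 15.

Group 15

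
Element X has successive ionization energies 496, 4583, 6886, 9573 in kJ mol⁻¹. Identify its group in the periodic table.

Look for the largest jump between consecutive ionization energies: IE2/IE1 ≈ 9.2, far larger than any earlier ratio.
That jump marks the point where a core electron is being removed. So the atom has 1 valence electron.
A main-group element with 1 valence electron is in group 1.

Group 1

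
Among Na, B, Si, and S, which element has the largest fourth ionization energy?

B

Consider each +3 ion: Na³⁺ is already 2 electrons into the core; B³⁺ is the bare [He] core; Si³⁺ still has 1 valence electron; S³⁺ still has 3 valence electrons.
Pulling an electron out of a noble-gas core costs far more than removing a remaining valence electron, so Na and B sit at the high end of IE_4.
Valence configurations: Si³⁺ [Ne]3s¹, S³⁺ [Ne]3s²3p¹.
The numbers (kJ/mol): Na 9543, B 25026, Si 4356, S 4556.
Hence IE_4: Si < S < Na < B.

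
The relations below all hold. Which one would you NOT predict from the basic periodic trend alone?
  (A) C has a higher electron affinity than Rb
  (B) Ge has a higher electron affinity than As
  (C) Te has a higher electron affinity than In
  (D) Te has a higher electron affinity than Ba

The general trend: electron affinity increases across a period and decreases down a group.
(A) C (period 2, group 14) vs Rb (period 5, group 1): the stated order agrees with the simple trend.
(B) Ge (period 4, group 14) vs As (period 4, group 15): the stated order contradicts the simple trend.
(C) Te (period 5, group 16) vs In (period 5, group 13): the stated order agrees with the simple trend.
(D) Te (period 5, group 16) vs Ba (period 6, group 2): the stated order agrees with the simple trend.
The exception is (B): adding an electron to As's half-filled 4p³ is unfavourable, so Ge (4p²) has the more exothermic EA.

(B)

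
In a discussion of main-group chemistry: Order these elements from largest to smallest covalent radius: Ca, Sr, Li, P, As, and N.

Across a period the added protons contract the valence shell; down a group each new principal shell makes the atom larger.
Neither a single period nor a single group — weigh both effects.
P > N: P sits below N in group 15, so the down-group effect alone puts P larger.
As > P: they share group 15; the group trend gives As the larger value.
Li > As: the two effects oppose for this pair; the across-period effect wins (133 vs 121 pm).
Ca > Li: the two effects oppose for this pair; the down-group effect wins (171 vs 133 pm).
Sr > Ca: Sr sits below Ca in group 2, so the down-group effect alone puts Sr larger.
Tabulated atomic radius (pm): Li 133, N 71, P 111, Ca 171, As 121, Sr 185.
So from largest to smallest: Sr > Ca > Li > As > P > N.

Sr > Ca > Li > As > P > N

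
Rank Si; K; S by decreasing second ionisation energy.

Consider each +1 ion: Si⁺ still has 3 valence electrons; K⁺ is the bare [Ar] core; S⁺ still has 5 valence electrons.
Breaking into a closed-shell core is much more expensive than removing a leftover valence electron — K has the largest IE_2 here.
Valence configurations: Si⁺ [Ne]3s²3p¹, S⁺ [Ne]3s²3p³.
Tabulated IE_2 (kJ/mol): Si 1577, K 3052, S 2252.
Hence IE_2: Si < S < K.

K > S > Si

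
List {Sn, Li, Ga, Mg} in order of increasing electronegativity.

Li is in period 2, group 1; Mg is in period 3, group 2; Ga is in period 4, group 13; Sn is in period 5, group 14.
Electronegativity increases across a period and decreases down a group, tracking effective nuclear charge and atomic size.
These sit on a diagonal, where the across-period and down-group effects partly cancel.
Mg > Li: period and group pull opposite ways; the across-period shift dominates (1.31 vs 0.98).
Ga > Mg: period and group pull opposite ways; the across-period shift dominates (1.81 vs 1.31).
Sn > Ga: period and group pull opposite ways; the across-period shift dominates (1.96 vs 1.81).
For reference (Pauling): Li 0.98, Mg 1.31, Ga 1.81, Sn 1.96.
So from lowest to highest: Li < Mg < Ga < Sn.

Li < Mg < Ga < Sn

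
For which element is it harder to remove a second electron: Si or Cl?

The second ionization energy removes an electron from the +1 ion. For each element: Si⁺ still has 3 valence electrons; Cl⁺ still has 6 valence electrons.
All are still removing valence electrons, so compare the +1 ions as you would atoms: IE_2 generally rises across a period (higher Z_eff) and falls down a group (larger shell), subject to the usual subshell exceptions.
Valence configurations: Si⁺ [Ne]3s²3p¹, Cl⁺ [Ne]3s²3p⁴.
The numbers (kJ/mol): Si 1577, Cl 2298.
So the second ionization energies run Si < Cl.

Cl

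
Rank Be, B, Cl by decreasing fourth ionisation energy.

After 3 electrons have been removed, what remains? Be³⁺ is already 1 electron into the core; B³⁺ is the bare [He] core; Cl³⁺ still has 4 valence electrons.
Breaking into a closed-shell core is much more expensive than removing a leftover valence electron — Be and B have the largest IE_4 here.
The numbers (kJ/mol): Be 21007, B 25026, Cl 5159.
Overall IE_4 order: Cl < Be < B.

B > Be > Cl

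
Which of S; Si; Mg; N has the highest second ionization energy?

N

The second ionization energy removes an electron from the +1 ion. For each element: S⁺ still has 5 valence electrons; Si⁺ still has 3 valence electrons; Mg⁺ still has 1 valence electron; N⁺ still has 4 valence electrons.
All are still removing valence electrons, so compare the +1 ions as you would atoms: IE_2 generally rises across a period (higher Z_eff) and falls down a group (larger shell), subject to the usual subshell exceptions.
Valence configurations: S⁺ [Ne]3s²3p³, Si⁺ [Ne]3s²3p¹, Mg⁺ [Ne]3s¹, N⁺ [He]2s²2p².
Approximate IE_2 values (kJ/mol): S 2252, Si 1577, Mg 1451, N 2856.
So the second ionization energies run Mg < Si < S < N.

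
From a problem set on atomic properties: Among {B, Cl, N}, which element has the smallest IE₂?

The second ionization energy removes an electron from the +1 ion. For each element: B⁺ still has 2 valence electrons; Cl⁺ still has 6 valence electrons; N⁺ still has 4 valence electrons.
All are still removing valence electrons, so compare the +1 ions as you would atoms: IE_2 generally rises across a period (higher Z_eff) and falls down a group (larger shell), subject to the usual subshell exceptions.
Valence configurations: B⁺ [He]2s², Cl⁺ [Ne]3s²3p⁴, N⁺ [He]2s²2p².
The numbers (kJ/mol): B 2427, Cl 2298, N 2856.
Overall IE_2 order: Cl < B < N.

Cl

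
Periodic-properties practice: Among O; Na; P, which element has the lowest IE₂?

P

Consider each +1 ion: O⁺ still has 5 valence electrons; Na⁺ is the bare [Ne] core; P⁺ still has 4 valence electrons.
Core electrons are held far more tightly than valence electrons, so Na tops the IE_2 order.
Valence configurations: O⁺ [He]2s²2p³, P⁺ [Ne]3s²3p².
Approximate IE_2 values (kJ/mol): O 3388, Na 4562, P 1907.
Overall IE_2 order: P < O < Na.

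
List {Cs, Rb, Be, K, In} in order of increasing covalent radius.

Be < In < K < Rb < Cs

Across a period the added protons contract the valence shell; down a group each new principal shell makes the atom larger.
Neither a single period nor a single group — weigh both effects.
In > Be: the two effects oppose for this pair; the down-group effect wins (142 vs 102 pm).
K > In: the two effects oppose for this pair; the across-period effect wins (196 vs 142 pm).
Rb > K: Rb sits below K in group 1, so the down-group effect alone puts Rb larger.
Cs > Rb: they share group 1; the group trend gives Cs the larger value.
Approximate values (pm): Be 102, K 196, Rb 210, In 142, Cs 232.
So from smallest to largest: Be < In < K < Rb < Cs.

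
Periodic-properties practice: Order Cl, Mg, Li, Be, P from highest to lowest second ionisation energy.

Li > Cl > P > Be > Mg

IE_2 is the cost of taking one more electron from the +1 cation: Cl⁺ still has 6 valence electrons; Mg⁺ still has 1 valence electron; Li⁺ is the bare [He] core; Be⁺ still has 1 valence electron; P⁺ still has 4 valence electrons.
Core electrons are held far more tightly than valence electrons, so Li tops the IE_2 order.
Valence configurations: Cl⁺ [Ne]3s²3p⁴, Mg⁺ [Ne]3s¹, Be⁺ [He]2s¹, P⁺ [Ne]3s²3p².
Approximate IE_2 values (kJ/mol): Cl 2298, Mg 1451, Li 7298, Be 1757, P 1907.
So the second ionization energies run Mg < Be < P < Cl < Li.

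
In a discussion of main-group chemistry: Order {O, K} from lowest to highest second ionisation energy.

K, O

IE_2 is the cost of taking one more electron from the +1 cation: O⁺ still has 5 valence electrons; K⁺ is the bare [Ar] core.
Usually core removal costs more than valence removal, but here the competition is close: a tightly held n=2 valence electron can cost more to remove than an n=3 core electron, so the actual values have to decide it.
Tabulated IE_2 (kJ/mol): O 3388, K 3052.
Hence IE_2: K < O.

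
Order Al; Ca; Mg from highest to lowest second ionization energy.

Al > Mg > Ca

Consider each +1 ion: Al⁺ still has 2 valence electrons; Ca⁺ still has 1 valence electron; Mg⁺ still has 1 valence electron.
All are still removing valence electrons, so compare the +1 ions as you would atoms: IE_2 generally rises across a period (higher Z_eff) and falls down a group (larger shell), subject to the usual subshell exceptions.
Valence configurations: Al⁺ [Ne]3s², Ca⁺ [Ar]4s¹, Mg⁺ [Ne]3s¹.
The numbers (kJ/mol): Al 1817, Ca 1145, Mg 1451.
Overall IE_2 order: Ca < Mg < Al.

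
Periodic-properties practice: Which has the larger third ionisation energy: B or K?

K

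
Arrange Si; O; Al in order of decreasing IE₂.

Consider each +1 ion: Si⁺ still has 3 valence electrons; O⁺ still has 5 valence electrons; Al⁺ still has 2 valence electrons.
All are still removing valence electrons, so compare the +1 ions as you would atoms: IE_2 generally rises across a period (higher Z_eff) and falls down a group (larger shell), subject to the usual subshell exceptions.
Valence configurations: Si⁺ [Ne]3s²3p¹, O⁺ [He]2s²2p³, Al⁺ [Ne]3s².
Si⁺ loses a lone 3p electron whereas Al⁺ must break into a filled 3s² pair, so IE_2(Al) > IE_2(Si) even though Si has the higher nuclear charge.
The numbers (kJ/mol): Si 1577, O 3388, Al 1817.
Putting it together, IE_2: Si < Al < O.

O, Al, Si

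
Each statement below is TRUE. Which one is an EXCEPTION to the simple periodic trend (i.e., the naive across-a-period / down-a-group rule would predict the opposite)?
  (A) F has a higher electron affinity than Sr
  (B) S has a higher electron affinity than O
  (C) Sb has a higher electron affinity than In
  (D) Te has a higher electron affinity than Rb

(B)

The general trend: electron affinity increases across a period and decreases down a group.
(A) F (period 2, group 17) vs Sr (period 5, group 2): the stated order agrees with the simple trend.
(B) S (period 3, group 16) vs O (period 2, group 16): the stated order contradicts the simple trend.
(C) Sb (period 5, group 15) vs In (period 5, group 13): the stated order agrees with the simple trend.
(D) Te (period 5, group 16) vs Rb (period 5, group 1): the stated order agrees with the simple trend.
The exception is (B): the compact 2p subshell of O repels the added electron more than S's larger 3p does.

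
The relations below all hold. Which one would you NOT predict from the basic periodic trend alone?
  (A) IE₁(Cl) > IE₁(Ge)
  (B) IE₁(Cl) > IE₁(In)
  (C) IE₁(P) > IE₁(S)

(C)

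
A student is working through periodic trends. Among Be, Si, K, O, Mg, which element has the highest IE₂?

O

The second ionization energy removes an electron from the +1 ion. For each element: Be⁺ still has 1 valence electron; Si⁺ still has 3 valence electrons; K⁺ is the bare [Ar] core; O⁺ still has 5 valence electrons; Mg⁺ still has 1 valence electron.
Usually core removal costs more than valence removal, but here the competition is close: a tightly held n=2 valence electron can cost more to remove than an n=3 core electron, so the actual values have to decide it.
Valence configurations: Be⁺ [He]2s¹, Si⁺ [Ne]3s²3p¹, O⁺ [He]2s²2p³, Mg⁺ [Ne]3s¹.
Tabulated IE_2 (kJ/mol): Be 1757, Si 1577, K 3052, O 3388, Mg 1451.
So the second ionization energies run Mg < Si < Be < K < O.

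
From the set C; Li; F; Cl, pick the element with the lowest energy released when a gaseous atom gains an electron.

Li

Li is in period 2, group 1; C is in period 2, group 14; F is in period 2, group 17; Cl is in period 3, group 17.
EA tends to increase across a period and decrease down a group, though the pattern is less regular than for IE or radius.
Here both period and group differ, so the two effects have to be weighed against each other.
C > Li: C lies to the right of Li in period 2, so the across-period effect alone puts C higher.
F > C: F lies to the right of C in period 2, so the across-period effect alone puts F higher.
Cl > F: this pair runs against the simple trend — see the exception note.
Note the exception: Cl has a higher electron affinity than F, contrary to the simple trend — F's small 2p subshell makes the incoming electron feel strong e⁻–e⁻ repulsion, so Cl actually releases more energy on gaining an electron.
Tabulated electron affinity (kJ/mol): Li 60, C 122, F 328, Cl 349.
The lowest energy released when a gaseous atom gains an electron among these belongs to Li.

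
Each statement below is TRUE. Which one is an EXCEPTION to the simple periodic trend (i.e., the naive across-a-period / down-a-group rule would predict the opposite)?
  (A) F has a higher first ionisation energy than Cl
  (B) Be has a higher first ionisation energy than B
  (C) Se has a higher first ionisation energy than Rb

(B)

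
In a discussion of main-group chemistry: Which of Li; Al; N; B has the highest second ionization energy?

Consider each +1 ion: Li⁺ is the bare [He] core; Al⁺ still has 2 valence electrons; N⁺ still has 4 valence electrons; B⁺ still has 2 valence electrons.
Breaking into a closed-shell core is much more expensive than removing a leftover valence electron — Li has the largest IE_2 here.
Valence configurations: Al⁺ [Ne]3s², N⁺ [He]2s²2p², B⁺ [He]2s².
The numbers (kJ/mol): Li 7298, Al 1817, N 2856, B 2427.
Hence IE_2: Al < B < N < Li.

Li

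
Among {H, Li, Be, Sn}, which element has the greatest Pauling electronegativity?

H

Smaller atoms with higher effective nuclear charge are more electronegative.
Here both period and group differ, so the two effects have to be weighed against each other.
Be > Li: Be lies to the right of Li in period 2, so the across-period effect alone puts Be higher.
Sn > Be: period and group pull opposite ways; the across-period shift dominates (1.96 vs 1.57).
H > Sn: period and group pull opposite ways; the down-group shift dominates (2.20 vs 1.96).
Tabulated electronegativity (Pauling): H 2.20, Li 0.98, Be 1.57, Sn 1.96.
The greatest Pauling electronegativity among these belongs to H.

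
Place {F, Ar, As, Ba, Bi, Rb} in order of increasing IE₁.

Rb < Ba < Bi < As < Ar < F

F is in period 2, group 17; Ar is in period 3, group 18; As is in period 4, group 15; Rb is in period 5, group 1; Ba is in period 6, group 2; Bi is in period 6, group 15.
First ionization energy rises across a period (greater Z_eff holds electrons more tightly) and falls down a group (valence electrons are farther from the nucleus).
These span different periods and groups, so the two trends combine.
Ba > Rb: the two effects oppose for this pair; the across-period effect wins (503 vs 403 kJ/mol).
Bi > Ba: both are in period 6; the period trend gives Bi the larger value.
As > Bi: As sits above Bi in group 15, so the down-group effect alone puts As higher.
Ar > As: relative to As, both the across-period and down-group shifts push Ar's first ionization energy up.
F > Ar: period and group pull opposite ways; the down-group shift dominates (1681 vs 1521 kJ/mol).
For reference (kJ/mol): F 1681, Ar 1521, As 947, Rb 403, Ba 503, Bi 703.
So from lowest to highest: Rb < Ba < Bi < As < Ar < F.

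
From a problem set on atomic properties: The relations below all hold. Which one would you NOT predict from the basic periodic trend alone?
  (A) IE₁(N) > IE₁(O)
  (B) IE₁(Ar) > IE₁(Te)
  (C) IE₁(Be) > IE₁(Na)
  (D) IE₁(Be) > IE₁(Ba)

The general trend: first ionization energy increases across a period and decreases down a group.
(A) N (period 2, group 15) vs O (period 2, group 16): the stated order contradicts the simple trend.
(B) Ar (period 3, group 18) vs Te (period 5, group 16): the stated order agrees with the simple trend.
(C) Be (period 2, group 2) vs Na (period 3, group 1): the stated order agrees with the simple trend.
(D) Be (period 2, group 2) vs Ba (period 6, group 2): the stated order agrees with the simple trend.
The exception is (A): pairing an electron in O's 2p⁴ costs repulsion energy, so O ionizes more easily than half-filled N (2p³).

(A)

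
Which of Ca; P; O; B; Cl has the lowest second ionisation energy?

Ca

The second ionization energy removes an electron from the +1 ion. For each element: Ca⁺ still has 1 valence electron; P⁺ still has 4 valence electrons; O⁺ still has 5 valence electrons; B⁺ still has 2 valence electrons; Cl⁺ still has 6 valence electrons.
All are still removing valence electrons, so compare the +1 ions as you would atoms: IE_2 generally rises across a period (higher Z_eff) and falls down a group (larger shell), subject to the usual subshell exceptions.
Valence configurations: Ca⁺ [Ar]4s¹, P⁺ [Ne]3s²3p², O⁺ [He]2s²2p³, B⁺ [He]2s², Cl⁺ [Ne]3s²3p⁴.
Approximate IE_2 values (kJ/mol): Ca 1145, P 1907, O 3388, B 2427, Cl 2298.
Putting it together, IE_2: Ca < P < Cl < B < O.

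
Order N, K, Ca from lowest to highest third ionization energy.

K, N, Ca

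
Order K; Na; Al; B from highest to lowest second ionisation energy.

Na > K > B > Al

IE_2 is the cost of taking one more electron from the +1 cation: K⁺ is the bare [Ar] core; Na⁺ is the bare [Ne] core; Al⁺ still has 2 valence electrons; B⁺ still has 2 valence electrons.
Breaking into a closed-shell core is much more expensive than removing a leftover valence electron — K and Na have the largest IE_2 here.
Valence configurations: Al⁺ [Ne]3s², B⁺ [He]2s².
Approximate IE_2 values (kJ/mol): K 3052, Na 4562, Al 1817, B 2427.
Hence IE_2: Al < B < K < Na.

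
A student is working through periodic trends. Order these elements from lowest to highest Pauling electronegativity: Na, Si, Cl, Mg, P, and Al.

Na < Mg < Al < Si < P < Cl

Smaller atoms with higher effective nuclear charge are more electronegative.
All lie in period 3, so electronegativity increases left to right.
So from lowest to highest: Na < Mg < Al < Si < P < Cl.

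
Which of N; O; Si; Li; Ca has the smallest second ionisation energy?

Ca

Consider each +1 ion: N⁺ still has 4 valence electrons; O⁺ still has 5 valence electrons; Si⁺ still has 3 valence electrons; Li⁺ is the bare [He] core; Ca⁺ still has 1 valence electron.
Pulling an electron out of a noble-gas core costs far more than removing a remaining valence electron, so Li sits at the high end of IE_2.
Valence configurations: N⁺ [He]2s²2p², O⁺ [He]2s²2p³, Si⁺ [Ne]3s²3p¹, Ca⁺ [Ar]4s¹.
Approximate IE_2 values (kJ/mol): N 2856, O 3388, Si 1577, Li 7298, Ca 1145.
Hence IE_2: Ca < Si < N < O < Li.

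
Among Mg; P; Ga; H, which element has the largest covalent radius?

Mg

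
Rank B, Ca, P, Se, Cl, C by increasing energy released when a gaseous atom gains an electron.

B is in period 2, group 13; C is in period 2, group 14; P is in period 3, group 15; Cl is in period 3, group 17; Ca is in period 4, group 2; Se is in period 4, group 16.
Adding an electron releases more energy for atoms nearer the top right (short of the noble gases).
Neither a single period nor a single group — weigh both effects.
B > Ca: relative to Ca, both the across-period and down-group shifts push B's electron affinity up.
P > B: period and group pull opposite ways; the across-period shift dominates (72 vs 27 kJ/mol).
C > P: the two effects oppose for this pair; the down-group effect wins (122 vs 72 kJ/mol).
Se > C: the two effects oppose for this pair; the across-period effect wins (195 vs 122 kJ/mol).
Cl > Se: both effects reinforce here, so Cl is clearly the higher of the two.
Tabulated electron affinity (kJ/mol): B 27, C 122, P 72, Cl 349, Ca 2, Se 195.
So from lowest to highest: Ca < B < P < C < Se < Cl.

Ca, B, P, C, Se, Cl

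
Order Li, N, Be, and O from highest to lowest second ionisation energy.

Li > O > N > Be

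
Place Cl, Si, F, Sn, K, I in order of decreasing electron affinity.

Cl, F, I, Si, Sn, K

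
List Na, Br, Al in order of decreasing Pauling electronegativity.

Br, Al, Na

Atoms toward the upper right of the periodic table pull bonding electrons most strongly.
Neither a single period nor a single group — weigh both effects.
Al > Na: Al lies to the right of Na in period 3, so the across-period effect alone puts Al higher.
Br > Al: the two effects oppose for this pair; the across-period effect wins (2.96 vs 1.61).
For reference (Pauling): Na 0.93, Al 1.61, Br 2.96.
So from highest to lowest: Br > Al > Na.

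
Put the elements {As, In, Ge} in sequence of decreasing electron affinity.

Ge > As > In

Ge is in period 4, group 14; As is in period 4, group 15; In is in period 5, group 13.
Atoms with high Z_eff and room in the valence shell (especially the halogens) have the most exothermic electron affinities.
Neither a single period nor a single group — weigh both effects.
As > In: relative to In, both the across-period and down-group shifts push As's electron affinity up.
Ge > As: this pair runs against the simple trend — see the exception note.
Note the exception: Ge has a higher electron affinity than As, contrary to the simple trend — adding an electron to As's half-filled 4p³ is unfavourable, so Ge (4p²) has the more exothermic EA.
Approximate values (kJ/mol): Ge 119, As 78, In 29.
So from highest to lowest: Ge > As > In.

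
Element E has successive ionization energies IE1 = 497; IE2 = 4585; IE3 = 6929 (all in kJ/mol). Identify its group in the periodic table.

Look for the largest jump between consecutive ionization energies: IE2/IE1 ≈ 9.2, far larger than any earlier ratio.
That jump marks the point where a core electron is being removed. So the atom has 1 valence electron.
A main-group element with 1 valence electron is in group 1.

Group 1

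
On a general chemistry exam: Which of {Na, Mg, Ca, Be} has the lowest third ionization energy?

Ca

IE_3 is the cost of taking one more electron from the +2 cation: Na²⁺ is already 1 electron into the core; Mg²⁺ is the bare [Ne] core; Ca²⁺ is the bare [Ar] core; Be²⁺ is the bare [He] core.
All of these are removing an electron from a noble-gas core or deeper; the smaller core (lower principal quantum number) is held far more tightly, and within a period the higher nuclear charge binds the same core more tightly.
The numbers (kJ/mol): Na 6910, Mg 7733, Ca 4912, Be 14849.
So the third ionization energies run Ca < Na < Mg < Be.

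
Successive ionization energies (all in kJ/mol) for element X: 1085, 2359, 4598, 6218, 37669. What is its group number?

Group 14

Look for the largest jump between consecutive ionization energies: IE5/IE4 ≈ 6.1, far larger than any earlier ratio.
That jump marks the point where a core electron is being removed. So the atom has 4 valence electrons.
A main-group element with 4 valence electrons is in group 14.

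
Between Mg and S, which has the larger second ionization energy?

Consider each +1 ion: Mg⁺ still has 1 valence electron; S⁺ still has 5 valence electrons.
All are still removing valence electrons, so compare the +1 ions as you would atoms: IE_2 generally rises across a period (higher Z_eff) and falls down a group (larger shell), subject to the usual subshell exceptions.
Valence configurations: Mg⁺ [Ne]3s¹, S⁺ [Ne]3s²3p³.
Approximate IE_2 values (kJ/mol): Mg 1451, S 2252.
So the second ionization energies run Mg < S.

S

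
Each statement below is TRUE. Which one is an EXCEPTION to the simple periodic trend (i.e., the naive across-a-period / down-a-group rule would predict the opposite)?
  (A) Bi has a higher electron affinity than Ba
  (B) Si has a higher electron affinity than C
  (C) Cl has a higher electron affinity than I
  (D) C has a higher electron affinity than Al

The general trend: electron affinity increases across a period and decreases down a group.
(A) Bi (period 6, group 15) vs Ba (period 6, group 2): the stated order agrees with the simple trend.
(B) Si (period 3, group 14) vs C (period 2, group 14): the stated order contradicts the simple trend.
(C) Cl (period 3, group 17) vs I (period 5, group 17): the stated order agrees with the simple trend.
(D) C (period 2, group 14) vs Al (period 3, group 13): the stated order agrees with the simple trend.
The exception is (B): Si's larger, more diffuse 3p orbitals accept an added electron slightly more readily than C's compact 2p.

(B)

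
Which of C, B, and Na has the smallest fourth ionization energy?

C

After 3 electrons have been removed, what remains? C³⁺ still has 1 valence electron; B³⁺ is the bare [He] core; Na³⁺ is already 2 electrons into the core.
Breaking into a closed-shell core is much more expensive than removing a leftover valence electron — Na and B have the largest IE_4 here.
Tabulated IE_4 (kJ/mol): C 6223, B 25026, Na 9543.
Hence IE_4: C < Na < B.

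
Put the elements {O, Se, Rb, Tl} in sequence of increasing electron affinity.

O is in period 2, group 16; Se is in period 4, group 16; Rb is in period 5, group 1; Tl is in period 6, group 13.
Atoms with high Z_eff and room in the valence shell (especially the halogens) have the most exothermic electron affinities.
Neither a single period nor a single group — weigh both effects.
Rb > Tl: the two effects oppose for this pair; the down-group effect wins (47 vs 19 kJ/mol).
O > Rb: relative to Rb, both the across-period and down-group shifts push O's electron affinity up.
Se > O: this pair runs against the simple trend — see the exception note.
Note the exception: Se has a higher electron affinity than O, contrary to the simple trend — O's compact 2p subshell gives strong electron–electron repulsion on the added electron.
Approximate values (kJ/mol): O 141, Se 195, Rb 47, Tl 19.
So from lowest to highest: Tl < Rb < O < Se.

Tl < Rb < O < Se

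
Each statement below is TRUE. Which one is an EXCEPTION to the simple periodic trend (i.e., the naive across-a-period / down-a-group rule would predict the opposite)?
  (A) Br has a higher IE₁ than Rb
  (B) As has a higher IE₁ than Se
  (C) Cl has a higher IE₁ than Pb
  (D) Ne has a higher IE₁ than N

The general trend: IE₁ increases across a period and decreases down a group.
(A) Br (period 4, group 17) vs Rb (period 5, group 1): the stated order agrees with the simple trend.
(B) As (period 4, group 15) vs Se (period 4, group 16): the stated order contradicts the simple trend.
(C) Cl (period 3, group 17) vs Pb (period 6, group 14): the stated order agrees with the simple trend.
(D) Ne (period 2, group 18) vs N (period 2, group 15): the stated order agrees with the simple trend.
The exception is (B): Se (4p⁴) ionizes more easily than half-filled As (4p³).

(B)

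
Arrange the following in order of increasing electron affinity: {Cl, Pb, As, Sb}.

Pb < As < Sb < Cl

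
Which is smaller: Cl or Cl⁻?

Cl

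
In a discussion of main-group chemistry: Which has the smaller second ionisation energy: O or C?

C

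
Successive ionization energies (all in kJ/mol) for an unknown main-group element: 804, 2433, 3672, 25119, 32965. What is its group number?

Look for the largest jump between consecutive ionization energies: IE4/IE3 ≈ 6.8, far larger than any earlier ratio.
That jump marks the point where a core electron is being removed. So the atom has 3 valence electrons.
A main-group element with 3 valence electrons is in group 13.

Group 13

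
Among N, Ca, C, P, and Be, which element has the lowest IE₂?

Ca

After 1 electron has been removed, what remains? N⁺ still has 4 valence electrons; Ca⁺ still has 1 valence electron; C⁺ still has 3 valence electrons; P⁺ still has 4 valence electrons; Be⁺ still has 1 valence electron.
All are still removing valence electrons, so compare the +1 ions as you would atoms: IE_2 generally rises across a period (higher Z_eff) and falls down a group (larger shell), subject to the usual subshell exceptions.
Valence configurations: N⁺ [He]2s²2p², Ca⁺ [Ar]4s¹, C⁺ [He]2s²2p¹, P⁺ [Ne]3s²3p², Be⁺ [He]2s¹.
Tabulated IE_2 (kJ/mol): N 2856, Ca 1145, C 2353, P 1907, Be 1757.
Putting it together, IE_2: Ca < Be < P < C < N.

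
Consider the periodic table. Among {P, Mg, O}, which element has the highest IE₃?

Mg

IE_3 is the cost of taking one more electron from the +2 cation: P²⁺ still has 3 valence electrons; Mg²⁺ is the bare [Ne] core; O²⁺ still has 4 valence electrons.
Core electrons are held far more tightly than valence electrons, so Mg tops the IE_3 order.
Valence configurations: P²⁺ [Ne]3s²3p¹, O²⁺ [He]2s²2p².
Approximate IE_3 values (kJ/mol): P 2914, Mg 7733, O 5300.
Overall IE_3 order: P < O < Mg.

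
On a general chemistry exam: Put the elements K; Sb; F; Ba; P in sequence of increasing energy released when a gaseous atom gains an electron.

Ba, K, P, Sb, F

F is in period 2, group 17; P is in period 3, group 15; K is in period 4, group 1; Sb is in period 5, group 15; Ba is in period 6, group 2.
EA tends to increase across a period and decrease down a group, though the pattern is less regular than for IE or radius.
Neither a single period nor a single group — weigh both effects.
K > Ba: the two effects oppose for this pair; the down-group effect wins (48 vs 14 kJ/mol).
P > K: relative to K, both the across-period and down-group shifts push P's electron affinity up.
Sb > P: this pair runs against the simple trend — see the exception note.
F > Sb: both effects reinforce here, so F is clearly the higher of the two.
Note the exception: Sb has a higher electron affinity than P, contrary to the simple trend — both are half-filled np³, but the pairing/repulsion penalty for the added electron shrinks as the p orbitals become larger and more diffuse down the group, and for Sb that outweighs the weaker nuclear attraction.
Approximate values (kJ/mol): F 328, P 72, K 48, Sb 103, Ba 14.
So from lowest to highest: Ba < K < P < Sb < F.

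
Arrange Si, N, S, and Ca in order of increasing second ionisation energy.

Ca, Si, S, N

IE_2 is the cost of taking one more electron from the +1 cation: Si⁺ still has 3 valence electrons; N⁺ still has 4 valence electrons; S⁺ still has 5 valence electrons; Ca⁺ still has 1 valence electron.
All are still removing valence electrons, so compare the +1 ions as you would atoms: IE_2 generally rises across a period (higher Z_eff) and falls down a group (larger shell), subject to the usual subshell exceptions.
Valence configurations: Si⁺ [Ne]3s²3p¹, N⁺ [He]2s²2p², S⁺ [Ne]3s²3p³, Ca⁺ [Ar]4s¹.
The numbers (kJ/mol): Si 1577, N 2856, S 2252, Ca 1145.
Putting it together, IE_2: Ca < Si < S < N.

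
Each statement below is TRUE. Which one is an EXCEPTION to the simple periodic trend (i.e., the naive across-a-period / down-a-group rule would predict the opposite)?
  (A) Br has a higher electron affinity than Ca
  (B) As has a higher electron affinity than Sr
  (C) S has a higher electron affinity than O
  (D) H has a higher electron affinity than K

The general trend: electron affinity increases across a period and decreases down a group.
(A) Br (period 4, group 17) vs Ca (period 4, group 2): the stated order agrees with the simple trend.
(B) As (period 4, group 15) vs Sr (period 5, group 2): the stated order agrees with the simple trend.
(C) S (period 3, group 16) vs O (period 2, group 16): the stated order contradicts the simple trend.
(D) H (period 1, group 1) vs K (period 4, group 1): the stated order agrees with the simple trend.
The exception is (C): the compact 2p subshell of O repels the added electron more than S's larger 3p does.

(C)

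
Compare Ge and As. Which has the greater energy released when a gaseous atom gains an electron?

Ge

Atoms with high Z_eff and room in the valence shell (especially the halogens) have the most exothermic electron affinities.
All lie in period 4; the across-period trend (electron affinity increases left to right) applies, with the exception below.
Note the exception: Ge has a higher electron affinity than As, contrary to the simple trend — adding an electron to As's half-filled 4p³ is unfavourable, so Ge (4p²) has the more exothermic EA.
For reference (kJ/mol): Ge 119, As 78.
So Ge has the greater energy released when a gaseous atom gains an electron (Ge > As).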